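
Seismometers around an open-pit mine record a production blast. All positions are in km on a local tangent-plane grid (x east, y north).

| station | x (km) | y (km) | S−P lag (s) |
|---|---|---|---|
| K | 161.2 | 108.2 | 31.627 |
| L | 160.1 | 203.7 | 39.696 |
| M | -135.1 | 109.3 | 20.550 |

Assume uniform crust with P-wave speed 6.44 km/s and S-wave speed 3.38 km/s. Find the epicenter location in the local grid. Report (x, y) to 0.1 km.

x ≈ -36.7 km, y ≈ 1.2 km

Distance from S−P lag: d = Δt · v_P v_S / (v_P − v_S) = Δt · (6.44·3.38)/(6.44−3.38) ≈ 7.1135·Δt.
So d_K = 224.98, d_L = 282.38, d_M = 146.18 km.
Circle about each station: (x − 161.2)² + (y − 108.2)² = 224.98²; (x − 160.1)² + (y − 203.7)² = 282.38²; (x + 135.1)² + (y − 109.3)² = 146.18².
Subtracting pairs of circle equations eliminates x²+y² and gives linear equations (the radical axes):
-2.2 x + 191.0 y = 310.56
-592.6 x + 2.2 y = 21753.23
Solving the 2×2 system: x ≈ -36.7, y ≈ 1.2 km.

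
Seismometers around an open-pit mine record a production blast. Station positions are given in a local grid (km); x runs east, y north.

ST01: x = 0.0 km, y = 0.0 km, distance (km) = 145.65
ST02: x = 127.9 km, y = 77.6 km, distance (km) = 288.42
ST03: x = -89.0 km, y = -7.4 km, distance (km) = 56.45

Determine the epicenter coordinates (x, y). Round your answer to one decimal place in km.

Circle about each station: x² + y² = 145.65²; (x − 127.9)² + (y − 77.6)² = 288.42²; (x + 89.0)² + (y + 7.4)² = 56.45².
Subtracting pairs of circle equations eliminates x²+y² and gives linear equations (the radical axes):
255.8 x + 155.2 y = -39592.00
-178.0 x − 14.8 y = 26003.08
Solving the 2×2 system: x ≈ -144.7, y ≈ -16.6 km.

x ≈ -144.7 km, y ≈ -16.6 km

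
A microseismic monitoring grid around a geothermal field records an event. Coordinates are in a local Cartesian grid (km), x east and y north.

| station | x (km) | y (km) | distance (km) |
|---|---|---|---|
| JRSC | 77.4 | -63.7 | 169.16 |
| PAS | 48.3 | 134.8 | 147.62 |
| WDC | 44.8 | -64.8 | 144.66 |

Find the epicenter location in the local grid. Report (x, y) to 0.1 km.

-60.2 km east, 34.7 km north

Circle about each station: (x − 77.4)² + (y + 63.7)² = 169.16²; (x − 48.3)² + (y − 134.8)² = 147.62²; (x − 44.8)² + (y + 64.8)² = 144.66².
Subtracting pairs of circle equations eliminates x²+y² and gives linear equations (the radical axes):
-58.2 x + 397.0 y = 17278.92
-65.2 x − 2.2 y = 3846.22
Solving the 2×2 system: x ≈ -60.2, y ≈ 34.7 km.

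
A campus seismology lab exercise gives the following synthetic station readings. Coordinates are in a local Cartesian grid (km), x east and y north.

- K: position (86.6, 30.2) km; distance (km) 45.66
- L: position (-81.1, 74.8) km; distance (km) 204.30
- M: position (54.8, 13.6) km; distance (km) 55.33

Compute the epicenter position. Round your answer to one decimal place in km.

103.8 km east, -12.1 km north

Circle about each station: (x − 86.6)² + (y − 30.2)² = 45.66²; (x + 81.1)² + (y − 74.8)² = 204.30²; (x − 54.8)² + (y − 13.6)² = 55.33².
Subtracting the K equation from the L and M equations removes the quadratic terms:
-335.4 x + 89.2 y = -35893.00
-63.6 x − 33.2 y = -6200.17
Solving the 2×2 system: x ≈ 103.8, y ≈ -12.1 km.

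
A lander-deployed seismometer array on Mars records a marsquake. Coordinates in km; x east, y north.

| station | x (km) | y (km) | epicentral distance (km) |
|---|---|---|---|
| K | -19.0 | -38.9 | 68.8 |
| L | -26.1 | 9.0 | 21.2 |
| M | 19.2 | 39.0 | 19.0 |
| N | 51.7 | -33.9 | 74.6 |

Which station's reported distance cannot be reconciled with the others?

L

Solve using three stations at a time. Using K, M, N (subtract circle equations pairwise → linear system) gives (x, y) ≈ (6.1, 25.2).
Distances from that point to each station vs reported:
  K: calculated 68.8 vs reported 68.8 → residual 0.0 km
  L: calculated 36.0 vs reported 21.2 → residual 14.8 km
  M: calculated 19.0 vs reported 19.0 → residual 0.0 km
  N: calculated 74.6 vs reported 74.6 → residual 0.0 km
K, M, N are mutually consistent (residuals ≈ 0); L is off by 14.8 km.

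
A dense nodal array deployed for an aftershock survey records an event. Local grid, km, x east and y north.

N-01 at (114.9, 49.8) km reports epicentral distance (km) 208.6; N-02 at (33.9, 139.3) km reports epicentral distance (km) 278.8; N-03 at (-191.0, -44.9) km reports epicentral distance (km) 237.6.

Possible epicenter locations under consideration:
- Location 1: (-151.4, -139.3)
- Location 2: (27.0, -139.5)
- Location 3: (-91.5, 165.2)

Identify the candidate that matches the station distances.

Location 2

For each candidate, compare |candidate − station| to the reported distance:
Location 1: residuals N-01 118.0, N-02 55.8, N-03 135.2 → max 135.2 km
Location 2: residuals N-01 0.1, N-02 0.1, N-03 0.0 → max 0.1 km
Location 3: residuals N-01 27.9, N-02 150.8, N-03 5.1 → max 150.8 km
Only Location 2 has all residuals ≈ 0.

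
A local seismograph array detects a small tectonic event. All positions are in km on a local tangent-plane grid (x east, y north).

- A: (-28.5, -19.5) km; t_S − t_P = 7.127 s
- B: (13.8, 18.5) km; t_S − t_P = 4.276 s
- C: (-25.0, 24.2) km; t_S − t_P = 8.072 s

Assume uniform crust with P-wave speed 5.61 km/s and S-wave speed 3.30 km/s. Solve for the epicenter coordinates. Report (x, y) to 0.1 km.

x ≈ 28.2 km, y ≈ -12.6 km

Distance from S−P lag: d = Δt · v_P v_S / (v_P − v_S) = Δt · (5.61·3.30)/(5.61−3.30) ≈ 8.0143·Δt.
So d_A = 57.12, d_B = 34.27, d_C = 64.69 km.
Circle about each station: (x + 28.5)² + (y + 19.5)² = 57.12²; (x − 13.8)² + (y − 18.5)² = 34.27²; (x + 25.0)² + (y − 24.2)² = 64.69².
Subtracting the A equation from the B and C equations removes the quadratic terms:
84.6 x + 76.0 y = 1428.45
7.0 x + 87.4 y = -903.96
Solving the 2×2 system: x ≈ 28.2, y ≈ -12.6 km.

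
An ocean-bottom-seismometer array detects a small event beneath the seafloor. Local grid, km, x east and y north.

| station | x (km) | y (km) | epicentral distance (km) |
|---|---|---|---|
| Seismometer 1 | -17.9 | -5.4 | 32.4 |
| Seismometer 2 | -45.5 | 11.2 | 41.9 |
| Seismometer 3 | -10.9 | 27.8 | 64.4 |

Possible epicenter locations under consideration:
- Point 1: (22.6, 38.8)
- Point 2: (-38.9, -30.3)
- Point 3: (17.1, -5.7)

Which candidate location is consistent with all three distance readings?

For each candidate, compare |candidate − station| to the reported distance:
Point 1: residuals Seismometer 1 27.5, Seismometer 2 31.6, Seismometer 3 29.1 → max 31.6 km
Point 2: residuals Seismometer 1 0.2, Seismometer 2 0.1, Seismometer 3 0.1 → max 0.2 km
Point 3: residuals Seismometer 1 2.6, Seismometer 2 22.9, Seismometer 3 20.7 → max 22.9 km
Only Point 2 has all residuals ≈ 0.

Point 2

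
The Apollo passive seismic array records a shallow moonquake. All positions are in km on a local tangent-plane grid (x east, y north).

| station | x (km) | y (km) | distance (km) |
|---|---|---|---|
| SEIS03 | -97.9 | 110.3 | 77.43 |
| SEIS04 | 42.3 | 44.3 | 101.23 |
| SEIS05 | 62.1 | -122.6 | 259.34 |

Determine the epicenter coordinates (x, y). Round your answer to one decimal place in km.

Circle about each station: (x + 97.9)² + (y − 110.3)² = 77.43²; (x − 42.3)² + (y − 44.3)² = 101.23²; (x − 62.1)² + (y + 122.6)² = 259.34².
Subtracting the SEIS03 equation from the SEIS04 and SEIS05 equations removes the quadratic terms:
280.4 x − 132.0 y = -22250.83
320.0 x − 465.8 y = -64125.16
Solving the 2×2 system: x ≈ -21.5, y ≈ 122.9 km.
Check against SEIS03 (with the unrounded x, y): √((x + 97.9)²+(y − 110.3)²) = 77.43 ≈ 77.43 km. ✓

-21.5 km east, 122.9 km north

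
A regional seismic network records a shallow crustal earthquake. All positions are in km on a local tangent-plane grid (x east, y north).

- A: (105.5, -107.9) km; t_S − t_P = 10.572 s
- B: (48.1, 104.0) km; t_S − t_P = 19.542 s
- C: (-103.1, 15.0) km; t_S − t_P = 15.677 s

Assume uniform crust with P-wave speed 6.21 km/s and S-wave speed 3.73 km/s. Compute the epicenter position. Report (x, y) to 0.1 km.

12.4 km east, -75.0 km north

Distance from S−P lag: d = Δt · v_P v_S / (v_P − v_S) = Δt · (6.21·3.73)/(6.21−3.73) ≈ 9.3400·Δt.
So d_A = 98.74, d_B = 182.52, d_C = 146.42 km.
Circle about each station: (x − 105.5)² + (y + 107.9)² = 98.74²; (x − 48.1)² + (y − 104.0)² = 182.52²; (x + 103.1)² + (y − 15.0)² = 146.42².
Subtracting pairs of circle equations eliminates x²+y² and gives linear equations (the radical axes):
-114.8 x + 423.8 y = -33207.01
-417.2 x + 245.8 y = -23607.28
Solving the 2×2 system: x ≈ 12.4, y ≈ -75.0 km.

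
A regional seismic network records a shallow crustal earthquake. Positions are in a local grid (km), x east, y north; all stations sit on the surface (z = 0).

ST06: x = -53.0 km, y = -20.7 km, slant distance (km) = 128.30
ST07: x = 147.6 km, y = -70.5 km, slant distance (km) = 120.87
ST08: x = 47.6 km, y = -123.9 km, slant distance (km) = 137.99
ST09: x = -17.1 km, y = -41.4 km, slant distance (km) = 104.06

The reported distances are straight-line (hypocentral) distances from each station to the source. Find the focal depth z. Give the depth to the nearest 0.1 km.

depth ≈ 43.6 km

Each station gives a sphere (x−x_i)² + (y−y_i)² + z² = d_i² (stations at z=0).
Subtracting the ST06 sphere from ST07 and ST08: z² cancels, leaving linear equations in x and y:
401.2 x − 99.6 y = 25369.85
201.2 x − 206.4 y = 11799.13
Solving: x ≈ 64.701, y ≈ 5.904 km (keep extra digits for the depth step; rounded: 64.7, 5.9).
Then from the ST06 sphere: z² = 128.30² − (x + 53.0)² − (y + 20.7)² with x = 64.701, y = 5.904, so z ≈ 43.584 ≈ 43.6 km.
Check against ST09 (with the unrounded solution): distance 104.06 ≈ 104.06 km. ✓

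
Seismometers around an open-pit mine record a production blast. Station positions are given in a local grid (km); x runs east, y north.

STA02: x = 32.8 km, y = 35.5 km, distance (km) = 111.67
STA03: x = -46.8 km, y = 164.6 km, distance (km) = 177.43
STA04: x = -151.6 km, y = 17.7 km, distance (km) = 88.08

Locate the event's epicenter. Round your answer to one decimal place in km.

x ≈ -68.5 km, y ≈ -11.5 km

Circle about each station: (x − 32.8)² + (y − 35.5)² = 111.67²; (x + 46.8)² + (y − 164.6)² = 177.43²; (x + 151.6)² + (y − 17.7)² = 88.08².
Subtracting the STA02 equation from the STA03 and STA04 equations removes the quadratic terms:
-159.2 x + 258.2 y = 7936.09
-368.8 x − 35.6 y = 25671.86
Solving the 2×2 system: x ≈ -68.5, y ≈ -11.5 km.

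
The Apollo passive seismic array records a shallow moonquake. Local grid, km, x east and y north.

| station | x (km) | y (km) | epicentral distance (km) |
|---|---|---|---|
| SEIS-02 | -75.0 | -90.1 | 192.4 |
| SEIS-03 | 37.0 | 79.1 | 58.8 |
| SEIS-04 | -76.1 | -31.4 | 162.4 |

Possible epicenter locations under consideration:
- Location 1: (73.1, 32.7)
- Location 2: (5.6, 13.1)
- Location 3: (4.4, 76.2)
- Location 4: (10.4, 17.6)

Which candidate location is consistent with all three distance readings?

For each candidate, compare |candidate − station| to the reported distance:
Location 1: residuals SEIS-02 0.0, SEIS-03 0.0, SEIS-04 0.0 → max 0.0 km
Location 2: residuals SEIS-02 61.5, SEIS-03 14.3, SEIS-04 69.4 → max 69.4 km
Location 3: residuals SEIS-02 8.1, SEIS-03 26.1, SEIS-04 28.0 → max 28.0 km
Location 4: residuals SEIS-02 55.0, SEIS-03 8.2, SEIS-04 63.0 → max 63.0 km
Only Location 1 has all residuals ≈ 0.

Location 1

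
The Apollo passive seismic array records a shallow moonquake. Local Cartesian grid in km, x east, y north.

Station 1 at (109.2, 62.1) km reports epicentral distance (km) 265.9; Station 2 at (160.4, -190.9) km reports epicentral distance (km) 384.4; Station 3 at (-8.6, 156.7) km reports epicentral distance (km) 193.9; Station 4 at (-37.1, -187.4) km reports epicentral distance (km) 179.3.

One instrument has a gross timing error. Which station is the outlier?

Solve using three stations at a time. Using Station 1, Station 2, Station 3 (subtract circle equations pairwise → linear system) gives (x, y) ≈ (-154.5, 29.3).
Distances from that point to each station vs reported:
  Station 1: calculated 265.7 vs reported 265.9 → residual 0.2 km
  Station 2: calculated 384.3 vs reported 384.4 → residual 0.1 km
  Station 3: calculated 193.7 vs reported 193.9 → residual 0.2 km
  Station 4: calculated 246.5 vs reported 179.3 → residual 67.2 km
Station 1, Station 2, Station 3 are mutually consistent (residuals ≈ 0); Station 4 is off by 67.2 km.

Station 4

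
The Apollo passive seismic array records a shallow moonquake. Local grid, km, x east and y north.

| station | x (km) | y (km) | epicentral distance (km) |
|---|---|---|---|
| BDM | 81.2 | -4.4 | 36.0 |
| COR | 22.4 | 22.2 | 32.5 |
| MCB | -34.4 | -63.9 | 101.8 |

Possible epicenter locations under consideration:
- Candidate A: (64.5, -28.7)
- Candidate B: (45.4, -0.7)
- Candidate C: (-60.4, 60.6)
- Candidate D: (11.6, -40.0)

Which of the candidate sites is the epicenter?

For each candidate, compare |candidate − station| to the reported distance:
Candidate A: residuals BDM 6.5, COR 33.6, MCB 3.2 → max 33.6 km
Candidate B: residuals BDM 0.0, COR 0.0, MCB 0.0 → max 0.0 km
Candidate C: residuals BDM 119.8, COR 58.8, MCB 25.4 → max 119.8 km
Candidate D: residuals BDM 42.2, COR 30.6, MCB 50.0 → max 50.0 km
Only Candidate B has all residuals ≈ 0.

Candidate B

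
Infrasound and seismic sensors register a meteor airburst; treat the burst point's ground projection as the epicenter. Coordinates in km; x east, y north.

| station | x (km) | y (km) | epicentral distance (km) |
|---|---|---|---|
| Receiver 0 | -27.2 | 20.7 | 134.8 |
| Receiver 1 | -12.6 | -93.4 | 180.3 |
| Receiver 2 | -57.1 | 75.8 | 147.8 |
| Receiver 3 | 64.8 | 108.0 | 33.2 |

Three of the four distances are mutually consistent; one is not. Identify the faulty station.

Receiver 1

Solve using three stations at a time. Using Receiver 0, Receiver 2, Receiver 3 (subtract circle equations pairwise → linear system) gives (x, y) ≈ (90.3, 86.8).
Distances from that point to each station vs reported:
  Receiver 0: calculated 134.8 vs reported 134.8 → residual 0.0 km
  Receiver 1: calculated 207.5 vs reported 180.3 → residual 27.2 km
  Receiver 2: calculated 147.8 vs reported 147.8 → residual 0.0 km
  Receiver 3: calculated 33.2 vs reported 33.2 → residual 0.0 km
Receiver 0, Receiver 2, Receiver 3 are mutually consistent (residuals ≈ 0); Receiver 1 is off by 27.2 km.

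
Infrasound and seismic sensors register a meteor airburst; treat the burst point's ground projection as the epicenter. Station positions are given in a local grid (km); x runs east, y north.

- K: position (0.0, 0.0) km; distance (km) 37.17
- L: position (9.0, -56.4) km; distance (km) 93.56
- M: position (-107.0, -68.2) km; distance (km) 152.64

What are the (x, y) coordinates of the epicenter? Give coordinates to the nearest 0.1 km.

Circle about each station: x² + y² = 37.17²; (x − 9.0)² + (y + 56.4)² = 93.56²; (x + 107.0)² + (y + 68.2)² = 152.64².
Subtracting the K equation from the L and M equations removes the quadratic terms:
18.0 x − 112.8 y = -4109.90
-214.0 x − 136.4 y = -5817.12
Solving the 2×2 system: x ≈ 3.6, y ≈ 37.0 km.
Check against K (with the unrounded x, y): √(x²+y²) = 37.18 ≈ 37.17 km. ✓

x ≈ 3.6 km, y ≈ 37.0 km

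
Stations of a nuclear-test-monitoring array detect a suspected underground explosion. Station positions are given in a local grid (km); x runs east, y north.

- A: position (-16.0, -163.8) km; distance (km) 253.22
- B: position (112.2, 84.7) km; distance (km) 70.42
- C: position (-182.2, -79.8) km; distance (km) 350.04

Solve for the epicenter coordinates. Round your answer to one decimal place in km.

(151.4, 26.2)

Circle about each station: (x + 16.0)² + (y + 163.8)² = 253.22²; (x − 112.2)² + (y − 84.7)² = 70.42²; (x + 182.2)² + (y + 79.8)² = 350.04².
Subtracting pairs of circle equations eliminates x²+y² and gives linear equations (the radical axes):
256.4 x + 497.0 y = 51837.88
-332.4 x + 168.0 y = -45929.19
Solving the 2×2 system: x ≈ 151.4, y ≈ 26.2 km.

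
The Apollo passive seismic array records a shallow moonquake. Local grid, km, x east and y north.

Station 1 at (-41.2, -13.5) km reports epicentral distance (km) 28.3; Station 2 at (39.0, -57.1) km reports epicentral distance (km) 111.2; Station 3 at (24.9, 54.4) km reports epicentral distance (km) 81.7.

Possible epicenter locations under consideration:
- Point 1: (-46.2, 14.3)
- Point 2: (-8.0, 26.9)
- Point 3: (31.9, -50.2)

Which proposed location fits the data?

Point 1

For each candidate, compare |candidate − station| to the reported distance:
Point 1: residuals Station 1 0.1, Station 2 0.0, Station 3 0.1 → max 0.1 km
Point 2: residuals Station 1 24.0, Station 2 14.9, Station 3 38.8 → max 38.8 km
Point 3: residuals Station 1 53.5, Station 2 101.3, Station 3 23.1 → max 101.3 km
Only Point 1 has all residuals ≈ 0.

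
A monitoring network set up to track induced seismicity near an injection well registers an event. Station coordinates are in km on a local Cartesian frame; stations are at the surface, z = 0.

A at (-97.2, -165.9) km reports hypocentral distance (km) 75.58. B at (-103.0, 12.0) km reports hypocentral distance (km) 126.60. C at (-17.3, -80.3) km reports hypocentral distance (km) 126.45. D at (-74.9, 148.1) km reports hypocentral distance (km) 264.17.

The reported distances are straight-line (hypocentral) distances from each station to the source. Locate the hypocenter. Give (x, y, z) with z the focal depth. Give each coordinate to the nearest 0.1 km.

Each station gives a sphere (x−x_i)² + (y−y_i)² + z² = d_i² (stations at z=0).
Subtracting the A sphere from B and C: z² cancels, leaving linear equations in x and y:
-11.6 x + 355.8 y = -36532.87
159.8 x + 171.2 y = -40500.54
Solving: x ≈ -138.601, y ≈ -107.197 km (keep extra digits for the depth step; rounded: -138.6, -107.2).
Then from the A sphere: z² = 75.58² − (x + 97.2)² − (y + 165.9)² with x = -138.601, y = -107.197, so z ≈ 23.500 ≈ 23.5 km.
Check against D (with the unrounded solution): distance 264.17 ≈ 264.17 km. ✓

x ≈ -138.6 km, y ≈ -107.2 km, depth ≈ 23.5 km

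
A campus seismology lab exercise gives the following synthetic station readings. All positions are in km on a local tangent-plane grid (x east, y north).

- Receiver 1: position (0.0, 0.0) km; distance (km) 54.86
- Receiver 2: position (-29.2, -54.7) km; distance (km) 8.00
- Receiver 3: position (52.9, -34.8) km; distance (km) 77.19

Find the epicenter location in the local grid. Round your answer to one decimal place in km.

x ≈ -22.8 km, y ≈ -49.9 km

Circle about each station: x² + y² = 54.86²; (x + 29.2)² + (y + 54.7)² = 8.00²; (x − 52.9)² + (y + 34.8)² = 77.19².
Subtracting pairs of circle equations eliminates x²+y² and gives linear equations (the radical axes):
-58.4 x − 109.4 y = 6790.35
105.8 x − 69.6 y = 1060.77
Solving the 2×2 system: x ≈ -22.8, y ≈ -49.9 km.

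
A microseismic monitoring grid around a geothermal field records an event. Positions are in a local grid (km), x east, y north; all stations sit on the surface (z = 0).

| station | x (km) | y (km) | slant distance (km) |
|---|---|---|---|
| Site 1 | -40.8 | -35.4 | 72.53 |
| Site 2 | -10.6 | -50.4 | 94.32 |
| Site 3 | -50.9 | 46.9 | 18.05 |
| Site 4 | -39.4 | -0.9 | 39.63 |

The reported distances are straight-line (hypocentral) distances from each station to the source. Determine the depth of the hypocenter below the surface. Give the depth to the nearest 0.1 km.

z ≈ 13.5 km

Each station gives a sphere (x−x_i)² + (y−y_i)² + z² = d_i² (stations at z=0).
Subtracting the Site 1 sphere from Site 2 and Site 3: z² cancels, leaving linear equations in x and y:
60.4 x − 30.0 y = -3900.94
-20.2 x + 164.6 y = 6807.42
Solving: x ≈ -46.902, y ≈ 35.601 km (keep extra digits for the depth step; rounded: -46.9, 35.6).
Then from the Site 1 sphere: z² = 72.53² − (x + 40.8)² − (y + 35.4)² with x = -46.902, y = 35.601, so z ≈ 13.499 ≈ 13.5 km.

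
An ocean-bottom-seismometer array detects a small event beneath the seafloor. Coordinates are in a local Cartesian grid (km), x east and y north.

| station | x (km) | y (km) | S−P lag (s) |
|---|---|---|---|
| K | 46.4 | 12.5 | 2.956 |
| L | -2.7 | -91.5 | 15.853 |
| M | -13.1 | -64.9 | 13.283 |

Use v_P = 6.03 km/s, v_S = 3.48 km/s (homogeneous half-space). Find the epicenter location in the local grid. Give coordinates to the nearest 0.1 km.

Distance from S−P lag: d = Δt · v_P v_S / (v_P − v_S) = Δt · (6.03·3.48)/(6.03−3.48) ≈ 8.2292·Δt.
So d_K = 24.33, d_L = 130.46, d_M = 109.31 km.
Circle about each station: (x − 46.4)² + (y − 12.5)² = 24.33²; (x + 2.7)² + (y + 91.5)² = 130.46²; (x + 13.1)² + (y + 64.9)² = 109.31².
Subtracting pairs of circle equations eliminates x²+y² and gives linear equations (the radical axes):
-98.2 x − 208.0 y = -10357.53
-119.0 x − 154.8 y = -9282.32
Solving the 2×2 system: x ≈ 34.3, y ≈ 33.6 km.
Check against K (with the unrounded x, y): √((x − 46.4)²+(y − 12.5)²) = 24.35 ≈ 24.33 km. ✓

(34.3, 33.6)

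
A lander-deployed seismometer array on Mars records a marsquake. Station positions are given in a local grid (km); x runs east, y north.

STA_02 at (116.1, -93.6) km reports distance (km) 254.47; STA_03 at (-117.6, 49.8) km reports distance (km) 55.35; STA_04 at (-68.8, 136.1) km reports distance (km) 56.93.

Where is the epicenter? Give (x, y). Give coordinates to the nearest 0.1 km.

Circle about each station: (x − 116.1)² + (y + 93.6)² = 254.47²; (x + 117.6)² + (y − 49.8)² = 55.35²; (x + 68.8)² + (y − 136.1)² = 56.93².
Subtracting the STA_02 equation from the STA_03 and STA_04 equations removes the quadratic terms:
-467.4 x + 286.8 y = 55760.99
-369.8 x + 459.4 y = 62530.44
Solving the 2×2 system: x ≈ -70.7, y ≈ 79.2 km.

(-70.7, 79.2)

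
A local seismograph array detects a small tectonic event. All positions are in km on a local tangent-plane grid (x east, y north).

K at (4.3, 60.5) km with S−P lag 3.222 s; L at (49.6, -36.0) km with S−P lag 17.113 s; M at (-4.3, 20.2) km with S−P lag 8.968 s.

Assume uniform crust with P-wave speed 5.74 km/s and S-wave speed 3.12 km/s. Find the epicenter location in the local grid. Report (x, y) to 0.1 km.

19.0 km east, 76.9 km north

Distance from S−P lag: d = Δt · v_P v_S / (v_P − v_S) = Δt · (5.74·3.12)/(5.74−3.12) ≈ 6.8354·Δt.
So d_K = 22.02, d_L = 116.97, d_M = 61.30 km.
Circle about each station: (x − 4.3)² + (y − 60.5)² = 22.02²; (x − 49.6)² + (y + 36.0)² = 116.97²; (x + 4.3)² + (y − 20.2)² = 61.30².
Subtracting pairs of circle equations eliminates x²+y² and gives linear equations (the radical axes):
90.6 x − 193.0 y = -13119.68
-17.2 x − 80.6 y = -6525.02
Solving the 2×2 system: x ≈ 19.0, y ≈ 76.9 km.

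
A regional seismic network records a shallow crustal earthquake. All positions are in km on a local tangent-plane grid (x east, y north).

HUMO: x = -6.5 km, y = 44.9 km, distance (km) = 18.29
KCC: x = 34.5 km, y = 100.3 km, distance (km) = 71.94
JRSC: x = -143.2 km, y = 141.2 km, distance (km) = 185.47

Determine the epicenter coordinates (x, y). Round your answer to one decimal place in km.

Circle about each station: (x + 6.5)² + (y − 44.9)² = 18.29²; (x − 34.5)² + (y − 100.3)² = 71.94²; (x + 143.2)² + (y − 141.2)² = 185.47².
Subtracting the HUMO equation from the KCC and JRSC equations removes the quadratic terms:
82.0 x + 110.8 y = 4351.24
-273.4 x + 192.6 y = 4320.82
Solving the 2×2 system: x ≈ 7.8, y ≈ 33.5 km.

(7.8, 33.5)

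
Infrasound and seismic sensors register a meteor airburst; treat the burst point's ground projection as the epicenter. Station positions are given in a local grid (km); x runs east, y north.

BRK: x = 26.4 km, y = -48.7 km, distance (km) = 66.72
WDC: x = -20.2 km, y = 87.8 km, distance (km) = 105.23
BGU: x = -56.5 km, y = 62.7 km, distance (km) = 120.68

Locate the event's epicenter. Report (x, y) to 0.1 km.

(53.2, 12.4)

Circle about each station: (x − 26.4)² + (y + 48.7)² = 66.72²; (x + 20.2)² + (y − 87.8)² = 105.23²; (x + 56.5)² + (y − 62.7)² = 120.68².
Subtracting the BRK equation from the WDC and BGU equations removes the quadratic terms:
-93.2 x + 273.0 y = -1573.56
-165.8 x + 222.8 y = -6057.21
Solving the 2×2 system: x ≈ 53.2, y ≈ 12.4 km.
Check against BRK (with the unrounded x, y): √((x − 26.4)²+(y + 48.7)²) = 66.71 ≈ 66.72 km. ✓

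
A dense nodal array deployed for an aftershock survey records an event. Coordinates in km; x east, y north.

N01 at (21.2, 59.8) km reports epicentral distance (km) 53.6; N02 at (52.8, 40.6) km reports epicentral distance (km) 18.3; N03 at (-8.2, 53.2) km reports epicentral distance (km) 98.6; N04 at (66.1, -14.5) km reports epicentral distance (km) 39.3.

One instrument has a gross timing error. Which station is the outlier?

N03

Solve using three stations at a time. Using N01, N02, N04 (subtract circle equations pairwise → linear system) gives (x, y) ≈ (61.6, 24.5).
Distances from that point to each station vs reported:
  N01: calculated 53.6 vs reported 53.6 → residual 0.0 km
  N02: calculated 18.3 vs reported 18.3 → residual 0.0 km
  N03: calculated 75.4 vs reported 98.6 → residual 23.2 km
  N04: calculated 39.3 vs reported 39.3 → residual 0.0 km
N01, N02, N04 are mutually consistent (residuals ≈ 0); N03 is off by 23.2 km.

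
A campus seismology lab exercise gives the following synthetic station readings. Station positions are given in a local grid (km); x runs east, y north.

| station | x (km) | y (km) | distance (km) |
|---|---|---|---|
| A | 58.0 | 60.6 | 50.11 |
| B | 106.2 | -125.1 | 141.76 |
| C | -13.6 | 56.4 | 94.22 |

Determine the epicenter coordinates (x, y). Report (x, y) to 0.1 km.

69.4 km east, 11.8 km north

Circle about each station: (x − 58.0)² + (y − 60.6)² = 50.11²; (x − 106.2)² + (y + 125.1)² = 141.76²; (x + 13.6)² + (y − 56.4)² = 94.22².
Subtracting pairs of circle equations eliminates x²+y² and gives linear equations (the radical axes):
96.4 x − 371.4 y = 2307.20
-143.2 x − 8.4 y = -10036.84
Solving the 2×2 system: x ≈ 69.4, y ≈ 11.8 km.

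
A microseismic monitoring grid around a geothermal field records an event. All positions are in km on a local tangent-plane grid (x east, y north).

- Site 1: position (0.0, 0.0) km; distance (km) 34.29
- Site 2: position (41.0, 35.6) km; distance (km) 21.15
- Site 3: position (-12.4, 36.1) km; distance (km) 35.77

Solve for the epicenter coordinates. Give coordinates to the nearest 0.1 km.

x ≈ 22.0 km, y ≈ 26.3 km

Circle about each station: x² + y² = 34.29²; (x − 41.0)² + (y − 35.6)² = 21.15²; (x + 12.4)² + (y − 36.1)² = 35.77².
Subtracting pairs of circle equations eliminates x²+y² and gives linear equations (the radical axes):
82.0 x + 71.2 y = 3676.84
-24.8 x + 72.2 y = 1353.28
Solving the 2×2 system: x ≈ 22.0, y ≈ 26.3 km.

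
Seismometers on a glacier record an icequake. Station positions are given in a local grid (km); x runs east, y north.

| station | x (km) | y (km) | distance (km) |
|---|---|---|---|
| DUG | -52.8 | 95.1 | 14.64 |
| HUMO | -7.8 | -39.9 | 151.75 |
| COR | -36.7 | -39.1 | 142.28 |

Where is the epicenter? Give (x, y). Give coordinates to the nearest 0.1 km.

x ≈ -66.6 km, y ≈ 100.0 km

Circle about each station: (x + 52.8)² + (y − 95.1)² = 14.64²; (x + 7.8)² + (y + 39.9)² = 151.75²; (x + 36.7)² + (y + 39.1)² = 142.28².
Subtracting the DUG equation from the HUMO and COR equations removes the quadratic terms:
90.0 x − 270.0 y = -32992.73
32.2 x − 268.4 y = -28985.42
Solving the 2×2 system: x ≈ -66.6, y ≈ 100.0 km.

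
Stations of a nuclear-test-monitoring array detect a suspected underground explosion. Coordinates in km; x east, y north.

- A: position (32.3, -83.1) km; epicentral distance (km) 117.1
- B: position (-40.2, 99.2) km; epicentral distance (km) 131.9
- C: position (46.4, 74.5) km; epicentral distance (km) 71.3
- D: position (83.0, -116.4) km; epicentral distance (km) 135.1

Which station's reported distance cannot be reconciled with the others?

B

Solve using three stations at a time. Using A, C, D (subtract circle equations pairwise → linear system) gives (x, y) ≈ (90.5, 18.5).
Distances from that point to each station vs reported:
  A: calculated 117.1 vs reported 117.1 → residual 0.0 km
  B: calculated 153.6 vs reported 131.9 → residual 21.7 km
  C: calculated 71.3 vs reported 71.3 → residual 0.0 km
  D: calculated 135.1 vs reported 135.1 → residual 0.0 km
A, C, D are mutually consistent (residuals ≈ 0); B is off by 21.7 km.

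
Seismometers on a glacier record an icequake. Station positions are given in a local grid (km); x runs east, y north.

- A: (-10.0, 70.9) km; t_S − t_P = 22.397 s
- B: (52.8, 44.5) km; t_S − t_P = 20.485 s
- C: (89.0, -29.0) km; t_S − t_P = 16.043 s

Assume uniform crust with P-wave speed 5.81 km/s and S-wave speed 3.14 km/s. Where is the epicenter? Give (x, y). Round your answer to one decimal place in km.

(-6.9, -82.1)

Distance from S−P lag: d = Δt · v_P v_S / (v_P − v_S) = Δt · (5.81·3.14)/(5.81−3.14) ≈ 6.8327·Δt.
So d_A = 153.03, d_B = 139.97, d_C = 109.62 km.
Circle about each station: (x + 10.0)² + (y − 70.9)² = 153.03²; (x − 52.8)² + (y − 44.5)² = 139.97²; (x − 89.0)² + (y + 29.0)² = 109.62².
Subtracting the A equation from the B and C equations removes the quadratic terms:
125.6 x − 52.8 y = 3467.86
198.0 x − 199.8 y = 15036.83
Solving the 2×2 system: x ≈ -6.9, y ≈ -82.1 km.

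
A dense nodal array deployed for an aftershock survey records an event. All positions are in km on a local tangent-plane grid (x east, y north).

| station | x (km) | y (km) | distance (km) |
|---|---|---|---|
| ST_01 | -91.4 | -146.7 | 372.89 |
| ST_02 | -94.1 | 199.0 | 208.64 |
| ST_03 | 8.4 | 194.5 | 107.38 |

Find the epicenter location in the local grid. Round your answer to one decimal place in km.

Circle about each station: (x + 91.4)² + (y + 146.7)² = 372.89²; (x + 94.1)² + (y − 199.0)² = 208.64²; (x − 8.4)² + (y − 194.5)² = 107.38².
Subtracting pairs of circle equations eliminates x²+y² and gives linear equations (the radical axes):
-5.4 x + 691.4 y = 114097.26
199.6 x + 682.4 y = 135542.45
Solving the 2×2 system: x ≈ 111.9, y ≈ 165.9 km.
Check against ST_01 (with the unrounded x, y): √((x + 91.4)²+(y + 146.7)²) = 372.89 ≈ 372.89 km. ✓

x ≈ 111.9 km, y ≈ 165.9 km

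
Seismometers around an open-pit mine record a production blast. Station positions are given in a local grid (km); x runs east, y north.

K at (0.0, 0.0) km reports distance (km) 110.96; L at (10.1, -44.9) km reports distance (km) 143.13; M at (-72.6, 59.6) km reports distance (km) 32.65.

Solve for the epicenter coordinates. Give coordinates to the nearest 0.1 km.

x ≈ -101.6 km, y ≈ 44.6 km

Circle about each station: x² + y² = 110.96²; (x − 10.1)² + (y + 44.9)² = 143.13²; (x + 72.6)² + (y − 59.6)² = 32.65².
Subtracting the K equation from the L and M equations removes the quadratic terms:
20.2 x − 89.8 y = -6056.06
-145.2 x + 119.2 y = 20069.02
Solving the 2×2 system: x ≈ -101.6, y ≈ 44.6 km.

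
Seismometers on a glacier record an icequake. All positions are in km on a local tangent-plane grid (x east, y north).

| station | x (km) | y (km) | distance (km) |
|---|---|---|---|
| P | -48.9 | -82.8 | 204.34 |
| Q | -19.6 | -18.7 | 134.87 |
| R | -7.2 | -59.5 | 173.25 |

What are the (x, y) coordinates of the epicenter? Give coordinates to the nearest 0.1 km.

9.9 km east, 112.9 km north

Circle about each station: (x + 48.9)² + (y + 82.8)² = 204.34²; (x + 19.6)² + (y + 18.7)² = 134.87²; (x + 7.2)² + (y + 59.5)² = 173.25².
Subtracting the P equation from the Q and R equations removes the quadratic terms:
58.6 x + 128.2 y = 15051.72
83.4 x + 46.6 y = 6084.31
Solving the 2×2 system: x ≈ 9.9, y ≈ 112.9 km.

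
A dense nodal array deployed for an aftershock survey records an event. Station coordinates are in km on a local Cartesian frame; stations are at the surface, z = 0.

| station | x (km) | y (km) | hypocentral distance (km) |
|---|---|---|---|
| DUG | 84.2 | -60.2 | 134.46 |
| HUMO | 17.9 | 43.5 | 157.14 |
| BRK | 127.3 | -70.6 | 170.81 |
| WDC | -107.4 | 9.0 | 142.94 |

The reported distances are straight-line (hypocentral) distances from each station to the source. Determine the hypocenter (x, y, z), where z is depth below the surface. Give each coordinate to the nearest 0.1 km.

Each station gives a sphere (x−x_i)² + (y−y_i)² + z² = d_i² (stations at z=0).
Subtracting the DUG sphere from HUMO and BRK: z² cancels, leaving linear equations in x and y:
-132.6 x + 207.4 y = -15114.51
86.2 x − 20.8 y = -620.59
Solving: x ≈ -29.305, y ≈ -91.612 km (keep extra digits for the depth step; rounded: -29.3, -91.6).
Then from the DUG sphere: z² = 134.46² − (x − 84.2)² − (y + 60.2)² with x = -29.305, y = -91.612, so z ≈ 64.880 ≈ 64.9 km.

(-29.3, -91.6, 64.9)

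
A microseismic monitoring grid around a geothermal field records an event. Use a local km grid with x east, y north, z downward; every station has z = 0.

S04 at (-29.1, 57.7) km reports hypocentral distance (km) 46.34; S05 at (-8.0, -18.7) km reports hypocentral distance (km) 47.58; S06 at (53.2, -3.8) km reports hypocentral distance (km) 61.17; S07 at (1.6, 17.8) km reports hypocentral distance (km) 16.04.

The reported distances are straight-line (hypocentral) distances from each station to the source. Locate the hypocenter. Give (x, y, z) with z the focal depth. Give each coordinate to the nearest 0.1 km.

Each station gives a sphere (x−x_i)² + (y−y_i)² + z² = d_i² (stations at z=0).
Subtracting the S04 sphere from S05 and S06: z² cancels, leaving linear equations in x and y:
42.2 x − 152.8 y = -3878.87
164.6 x − 123.0 y = -2925.79
Solving: x ≈ 1.505, y ≈ 25.801 km (keep extra digits for the depth step; rounded: 1.5, 25.8).
Then from the S04 sphere: z² = 46.34² − (x + 29.1)² − (y − 57.7)² with x = 1.505, y = 25.801, so z ≈ 13.899 ≈ 13.9 km.

x ≈ 1.5 km, y ≈ 25.8 km, depth ≈ 13.9 km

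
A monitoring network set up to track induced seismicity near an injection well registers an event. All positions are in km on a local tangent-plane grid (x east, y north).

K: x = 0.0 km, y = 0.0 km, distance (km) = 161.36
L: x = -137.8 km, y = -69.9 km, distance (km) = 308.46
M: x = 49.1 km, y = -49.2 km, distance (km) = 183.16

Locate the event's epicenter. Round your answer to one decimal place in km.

(99.8, 126.8)

Circle about each station: x² + y² = 161.36²; (x + 137.8)² + (y + 69.9)² = 308.46²; (x − 49.1)² + (y + 49.2)² = 183.16².
Subtracting the K equation from the L and M equations removes the quadratic terms:
-275.6 x − 139.8 y = -45235.67
98.2 x − 98.4 y = -2679.09
Solving the 2×2 system: x ≈ 99.8, y ≈ 126.8 km.
Check against K (with the unrounded x, y): √(x²+y²) = 161.39 ≈ 161.36 km. ✓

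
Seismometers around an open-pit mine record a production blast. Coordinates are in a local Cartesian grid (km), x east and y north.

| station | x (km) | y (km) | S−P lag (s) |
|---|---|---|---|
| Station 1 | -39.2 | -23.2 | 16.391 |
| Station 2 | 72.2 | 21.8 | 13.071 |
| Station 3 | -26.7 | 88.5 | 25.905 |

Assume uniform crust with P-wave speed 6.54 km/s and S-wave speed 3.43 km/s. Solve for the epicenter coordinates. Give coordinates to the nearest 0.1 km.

Distance from S−P lag: d = Δt · v_P v_S / (v_P − v_S) = Δt · (6.54·3.43)/(6.54−3.43) ≈ 7.2129·Δt.
So d_Station 1 = 118.23, d_Station 2 = 94.28, d_Station 3 = 186.85 km.
Circle about each station: (x + 39.2)² + (y + 23.2)² = 118.23²; (x − 72.2)² + (y − 21.8)² = 94.28²; (x + 26.7)² + (y − 88.5)² = 186.85².
Subtracting pairs of circle equations eliminates x²+y² and gives linear equations (the radical axes):
222.8 x + 90.0 y = 8702.81
25.0 x + 223.4 y = -14464.33
Solving the 2×2 system: x ≈ 68.3, y ≈ -72.4 km.

68.3 km east, -72.4 km north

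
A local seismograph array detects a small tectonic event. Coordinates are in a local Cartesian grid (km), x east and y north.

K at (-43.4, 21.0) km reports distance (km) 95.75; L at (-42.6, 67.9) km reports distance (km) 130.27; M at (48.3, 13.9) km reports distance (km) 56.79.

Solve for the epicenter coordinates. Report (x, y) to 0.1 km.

Circle about each station: (x + 43.4)² + (y − 21.0)² = 95.75²; (x + 42.6)² + (y − 67.9)² = 130.27²; (x − 48.3)² + (y − 13.9)² = 56.79².
Subtracting the K equation from the L and M equations removes the quadratic terms:
1.6 x + 93.8 y = -3701.60
183.4 x − 14.2 y = 6144.50
Solving the 2×2 system: x ≈ 30.4, y ≈ -40.0 km.

x ≈ 30.4 km, y ≈ -40.0 km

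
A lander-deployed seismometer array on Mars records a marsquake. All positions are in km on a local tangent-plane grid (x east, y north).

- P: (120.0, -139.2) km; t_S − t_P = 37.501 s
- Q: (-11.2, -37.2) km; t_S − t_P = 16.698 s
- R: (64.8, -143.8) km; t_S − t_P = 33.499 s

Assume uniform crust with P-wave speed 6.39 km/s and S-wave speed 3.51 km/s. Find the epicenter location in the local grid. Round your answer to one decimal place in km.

Distance from S−P lag: d = Δt · v_P v_S / (v_P − v_S) = Δt · (6.39·3.51)/(6.39−3.51) ≈ 7.7878·Δt.
So d_P = 292.05, d_Q = 130.04, d_R = 260.88 km.
Circle about each station: (x − 120.0)² + (y + 139.2)² = 292.05²; (x + 11.2)² + (y + 37.2)² = 130.04²; (x − 64.8)² + (y + 143.8)² = 260.88².
Subtracting pairs of circle equations eliminates x²+y² and gives linear equations (the radical axes):
-262.4 x + 204.0 y = 36115.44
-110.4 x − 9.2 y = 8335.67
Solving the 2×2 system: x ≈ -81.5, y ≈ 72.2 km.

x ≈ -81.5 km, y ≈ 72.2 km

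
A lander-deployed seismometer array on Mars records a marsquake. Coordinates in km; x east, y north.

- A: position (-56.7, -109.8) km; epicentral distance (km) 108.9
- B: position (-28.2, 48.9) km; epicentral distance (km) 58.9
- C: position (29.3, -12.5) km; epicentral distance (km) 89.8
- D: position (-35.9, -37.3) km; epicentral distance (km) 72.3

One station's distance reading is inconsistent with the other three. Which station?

D

Solve using three stations at a time. Using A, B, C (subtract circle equations pairwise → linear system) gives (x, y) ≈ (-59.8, -0.9).
Distances from that point to each station vs reported:
  A: calculated 108.9 vs reported 108.9 → residual 0.0 km
  B: calculated 59.0 vs reported 58.9 → residual 0.1 km
  C: calculated 89.9 vs reported 89.8 → residual 0.1 km
  D: calculated 43.5 vs reported 72.3 → residual 28.8 km
A, B, C are mutually consistent (residuals ≈ 0); D is off by 28.8 km.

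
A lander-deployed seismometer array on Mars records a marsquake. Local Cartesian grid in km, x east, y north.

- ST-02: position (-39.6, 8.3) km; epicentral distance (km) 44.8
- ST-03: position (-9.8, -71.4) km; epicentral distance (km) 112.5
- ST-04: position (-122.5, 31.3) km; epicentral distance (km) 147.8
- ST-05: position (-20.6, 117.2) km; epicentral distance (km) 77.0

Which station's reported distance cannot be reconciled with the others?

ST-04

Solve using three stations at a time. Using ST-02, ST-03, ST-05 (subtract circle equations pairwise → linear system) gives (x, y) ≈ (-9.1, 41.1).
Distances from that point to each station vs reported:
  ST-02: calculated 44.8 vs reported 44.8 → residual 0.0 km
  ST-03: calculated 112.5 vs reported 112.5 → residual 0.0 km
  ST-04: calculated 113.8 vs reported 147.8 → residual 34.0 km
  ST-05: calculated 77.0 vs reported 77.0 → residual 0.0 km
ST-02, ST-03, ST-05 are mutually consistent (residuals ≈ 0); ST-04 is off by 34.0 km.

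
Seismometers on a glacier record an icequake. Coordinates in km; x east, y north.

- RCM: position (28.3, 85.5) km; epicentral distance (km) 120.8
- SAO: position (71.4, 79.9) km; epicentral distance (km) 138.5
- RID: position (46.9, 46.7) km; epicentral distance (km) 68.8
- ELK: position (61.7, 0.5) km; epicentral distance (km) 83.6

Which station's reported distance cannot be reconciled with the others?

RID

Solve using three stations at a time. Using RCM, SAO, ELK (subtract circle equations pairwise → linear system) gives (x, y) ≈ (-17.6, -26.3).
Distances from that point to each station vs reported:
  RCM: calculated 120.8 vs reported 120.8 → residual 0.0 km
  SAO: calculated 138.5 vs reported 138.5 → residual 0.0 km
  RID: calculated 97.4 vs reported 68.8 → residual 28.6 km
  ELK: calculated 83.7 vs reported 83.6 → residual 0.1 km
RCM, SAO, ELK are mutually consistent (residuals ≈ 0); RID is off by 28.6 km.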